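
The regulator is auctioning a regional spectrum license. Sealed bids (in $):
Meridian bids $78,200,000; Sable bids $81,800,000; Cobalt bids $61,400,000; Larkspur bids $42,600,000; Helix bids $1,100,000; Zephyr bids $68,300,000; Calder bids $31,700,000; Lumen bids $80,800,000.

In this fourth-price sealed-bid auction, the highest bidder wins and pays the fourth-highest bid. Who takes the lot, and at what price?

Sorting bids: 81,800,000 (Sable) > 80,800,000 (Lumen) > 78,200,000 (Meridian) > 68,300,000 (Zephyr) > 61,400,000 (Cobalt) > 42,600,000 (Larkspur) > …
Sable wins; payment is bid #4 in the ranking = $68,300,000.

Sable pays $68,300,000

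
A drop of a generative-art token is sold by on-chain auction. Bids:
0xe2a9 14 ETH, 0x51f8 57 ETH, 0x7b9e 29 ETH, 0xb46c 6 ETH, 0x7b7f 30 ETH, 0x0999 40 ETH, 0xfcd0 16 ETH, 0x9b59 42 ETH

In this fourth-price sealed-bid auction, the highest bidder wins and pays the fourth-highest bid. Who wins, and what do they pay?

0x51f8 pays 30 ETH

Fourth-price sealed-bid auction: the highest bidder wins and pays the fourth-highest bid.
Bids in order: 57 (0x51f8) > 42 (0x9b59) > 40 (0x0999) > 30 (0x7b7f) > 29 (0x7b9e) > 16 (0xfcd0) > …
0x51f8 wins; payment is bid #4 in the ranking = 30 ETH.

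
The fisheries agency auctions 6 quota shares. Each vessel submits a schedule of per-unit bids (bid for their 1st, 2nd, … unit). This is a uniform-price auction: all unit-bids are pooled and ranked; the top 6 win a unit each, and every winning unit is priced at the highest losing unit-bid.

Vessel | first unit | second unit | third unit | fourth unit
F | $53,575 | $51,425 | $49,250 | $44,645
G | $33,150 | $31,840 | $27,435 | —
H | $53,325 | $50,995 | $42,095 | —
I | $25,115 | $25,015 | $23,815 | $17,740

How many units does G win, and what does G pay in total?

G: 0 units, pays $0

Pooled unit-bids ranked (top 6): 53,575 (F-1), 53,325 (H-1), 51,425 (F-2), 50,995 (H-2), 49,250 (F-3), 44,645 (F-4)
The (k+1)-th unit-bid is $42,095.
G wins 0 unit(s) at $42,095 each.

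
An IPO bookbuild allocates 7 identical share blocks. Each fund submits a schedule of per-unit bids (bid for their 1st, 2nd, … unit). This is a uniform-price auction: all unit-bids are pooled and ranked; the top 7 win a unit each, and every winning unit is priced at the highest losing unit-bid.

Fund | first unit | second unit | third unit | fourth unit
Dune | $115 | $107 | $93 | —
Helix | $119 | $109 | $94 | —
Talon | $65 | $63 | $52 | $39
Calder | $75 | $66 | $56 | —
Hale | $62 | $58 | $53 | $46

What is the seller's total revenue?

Total revenue: $462

Pooled unit-bids ranked (top 7): 119 (Helix-1), 115 (Dune-1), 109 (Helix-2), 107 (Dune-2), 94 (Helix-3), 93 (Dune-3), 75 (Calder-1)
Highest rejected unit-bid = $66.
Allocation: Calder 1, Dune 3, Helix 3. Every unit priced at $66.
Revenue = 7 × 66 = $462.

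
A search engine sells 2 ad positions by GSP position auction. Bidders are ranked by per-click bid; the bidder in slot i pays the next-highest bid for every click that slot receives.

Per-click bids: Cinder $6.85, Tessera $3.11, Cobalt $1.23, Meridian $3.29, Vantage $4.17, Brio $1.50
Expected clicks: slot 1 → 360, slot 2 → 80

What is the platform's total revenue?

Ranked by bid: $6.85 (Cinder) > $4.17 (Vantage) > $3.29 (Meridian) > …
Slot 1: Cinder pays $4.17 × 360 = $1501.20
Slot 2: Vantage pays $3.29 × 80 = $263.20
Total = $1764.40

Total revenue: $1764.40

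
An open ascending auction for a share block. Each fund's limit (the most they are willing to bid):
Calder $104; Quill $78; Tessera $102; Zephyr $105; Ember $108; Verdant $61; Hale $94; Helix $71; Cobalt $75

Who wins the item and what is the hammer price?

Ember wins at $105

Limits in order: 108 (Ember) > 105 (Zephyr) > 104 (Calder) > 102 (Tessera) > 94 (Hale) > 78 (Quill) > …
Once the price passes $105, only Ember is left; the hammer falls at Zephyr's limit of $105.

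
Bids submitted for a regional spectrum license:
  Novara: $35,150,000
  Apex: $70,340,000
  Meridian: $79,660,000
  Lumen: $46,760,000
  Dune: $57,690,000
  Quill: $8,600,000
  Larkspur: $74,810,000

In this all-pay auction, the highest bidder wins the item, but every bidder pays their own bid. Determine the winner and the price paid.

Sorting bids: 79,660,000 (Meridian) > 74,810,000 (Larkspur) > 70,340,000 (Apex) > 57,690,000 (Dune) > 46,760,000 (Lumen) > 35,150,000 (Novara) > …
Meridian wins with the top bid; all bids are sunk regardless.

Meridian pays $79,660,000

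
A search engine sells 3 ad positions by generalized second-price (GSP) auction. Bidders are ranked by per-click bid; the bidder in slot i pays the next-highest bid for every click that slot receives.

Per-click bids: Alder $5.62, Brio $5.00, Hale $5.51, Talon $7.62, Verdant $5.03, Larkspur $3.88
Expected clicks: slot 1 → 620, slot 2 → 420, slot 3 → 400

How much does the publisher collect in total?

Total revenue: $7810.60

Sorting advertisers: $7.62 (Talon) > $5.62 (Alder) > $5.51 (Hale) > $5.03 (Verdant) > …
Slot 1: Talon pays $5.62 × 620 = $3484.40
Slot 2: Alder pays $5.51 × 420 = $2314.20
Slot 3: Hale pays $5.03 × 400 = $2012.00
Total = $7810.60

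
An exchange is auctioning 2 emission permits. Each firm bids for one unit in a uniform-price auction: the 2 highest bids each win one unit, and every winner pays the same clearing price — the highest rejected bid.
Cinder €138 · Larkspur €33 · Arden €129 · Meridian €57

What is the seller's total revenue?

Ordering the bids: 138 (Cinder), 129 (Arden), 57 (Meridian), 33 (Larkspur)
The 2 highest are Cinder, Arden.
Clearing price = highest rejected bid = €57.
Total revenue = 2 × €57 = €114.

Total revenue: €114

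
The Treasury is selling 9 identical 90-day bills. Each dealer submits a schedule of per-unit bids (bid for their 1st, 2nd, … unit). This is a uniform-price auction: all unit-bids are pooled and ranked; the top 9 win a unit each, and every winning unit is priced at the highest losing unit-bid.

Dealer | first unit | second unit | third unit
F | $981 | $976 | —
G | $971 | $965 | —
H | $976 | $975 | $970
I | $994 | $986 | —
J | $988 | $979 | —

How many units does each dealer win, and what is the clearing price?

All unit-bids, highest first — top 9: 994 (I-1), 988 (J-1), 986 (I-2), 981 (F-1), 979 (J-2), 976 (F-2), 976 (H-1), 975 (H-2), 971 (G-1)
First bid not allocated: $970.
Allocation: F 2, G 1, H 2, I 2, J 2.

F 2, G 1, H 2, I 2, J 2; clearing price $970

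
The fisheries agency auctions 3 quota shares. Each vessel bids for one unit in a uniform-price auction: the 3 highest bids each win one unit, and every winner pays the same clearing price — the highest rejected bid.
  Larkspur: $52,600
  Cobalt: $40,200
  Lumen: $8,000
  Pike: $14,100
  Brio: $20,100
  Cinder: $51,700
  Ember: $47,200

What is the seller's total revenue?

Total revenue: $120,600

Sorting: 52,600 (Larkspur), 51,700 (Cinder), 47,200 (Ember), 40,200 (Cobalt), 20,100 (Brio), …
Top 3: Larkspur, Cinder, Ember.
First losing bid is Cobalt's $40,200, which sets the uniform price.
Total revenue = 3 × $40,200 = $120,600.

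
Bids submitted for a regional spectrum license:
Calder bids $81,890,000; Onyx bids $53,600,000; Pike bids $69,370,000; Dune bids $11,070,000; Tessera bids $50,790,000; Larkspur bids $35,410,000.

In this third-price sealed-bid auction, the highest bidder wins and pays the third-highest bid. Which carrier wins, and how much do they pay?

Bids in order: 81,890,000 (Calder) > 69,370,000 (Pike) > 53,600,000 (Onyx) > 50,790,000 (Tessera) > 35,410,000 (Larkspur) > 11,070,000 (Dune)
Calder is highest; pays the third-highest bid, $53,600,000.

Calder pays $53,600,000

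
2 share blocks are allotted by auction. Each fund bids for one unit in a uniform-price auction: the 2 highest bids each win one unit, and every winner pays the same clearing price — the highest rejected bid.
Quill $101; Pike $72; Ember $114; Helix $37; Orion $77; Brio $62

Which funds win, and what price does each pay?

Ember, Quill; each pays $77

Sorting: 114 (Ember), 101 (Quill), 77 (Orion), 72 (Pike), …
Winners (2 units): Ember, Quill.
First losing bid is Orion's $77, which sets the uniform price.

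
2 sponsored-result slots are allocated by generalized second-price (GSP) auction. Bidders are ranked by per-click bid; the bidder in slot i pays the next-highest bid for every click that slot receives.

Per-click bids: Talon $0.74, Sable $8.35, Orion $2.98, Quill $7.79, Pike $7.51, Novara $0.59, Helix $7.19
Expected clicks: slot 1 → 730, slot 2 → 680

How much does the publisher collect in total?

Total revenue: $10793.50

Sorting advertisers: $8.35 (Sable) > $7.79 (Quill) > $7.51 (Pike) > …
Slot 1: Sable pays $7.79 × 730 = $5686.70
Slot 2: Quill pays $7.51 × 680 = $5106.80
Total = $10793.50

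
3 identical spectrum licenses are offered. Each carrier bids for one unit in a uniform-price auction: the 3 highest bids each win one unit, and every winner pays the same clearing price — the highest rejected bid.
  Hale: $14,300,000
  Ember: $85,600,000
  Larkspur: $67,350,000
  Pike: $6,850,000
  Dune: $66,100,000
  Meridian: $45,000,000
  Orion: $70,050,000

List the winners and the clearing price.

Ember, Orion, Larkspur; each pays $66,100,000

Sorting: 85,600,000 (Ember), 70,050,000 (Orion), 67,350,000 (Larkspur), 66,100,000 (Dune), 45,000,000 (Meridian), …
Winners (3 units): Ember, Orion, Larkspur.
First losing bid is Dune's $66,100,000, which sets the uniform price.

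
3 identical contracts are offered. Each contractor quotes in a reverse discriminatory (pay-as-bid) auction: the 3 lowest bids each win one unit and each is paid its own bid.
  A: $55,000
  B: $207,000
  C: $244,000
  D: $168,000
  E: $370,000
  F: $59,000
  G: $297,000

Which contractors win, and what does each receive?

A $55,000, F $59,000, D $168,000

Bids ranked low→high: 55,000 (A), 59,000 (F), 168,000 (D), 207,000 (B), 244,000 (C), …
Winners (3 units): A, F, D.
Each winner is paid its own bid: A $55,000, F $59,000, D $168,000.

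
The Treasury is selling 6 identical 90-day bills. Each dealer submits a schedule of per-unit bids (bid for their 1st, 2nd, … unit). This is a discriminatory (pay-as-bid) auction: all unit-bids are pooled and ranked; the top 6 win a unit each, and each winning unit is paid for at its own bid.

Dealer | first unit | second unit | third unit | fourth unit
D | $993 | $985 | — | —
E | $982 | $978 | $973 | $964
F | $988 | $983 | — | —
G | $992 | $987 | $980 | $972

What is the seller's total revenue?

Pooled unit-bids ranked (top 6): 993 (D-1), 992 (G-1), 988 (F-1), 987 (G-2), 985 (D-2), 983 (F-2)
Next rejected bid: $982 (not a price — pay-as-bid).
Each winning unit pays its own bid.
Revenue = 993 + 992 + 988 + 987 + 985 + 983 = $5,928.

Total revenue: $5,928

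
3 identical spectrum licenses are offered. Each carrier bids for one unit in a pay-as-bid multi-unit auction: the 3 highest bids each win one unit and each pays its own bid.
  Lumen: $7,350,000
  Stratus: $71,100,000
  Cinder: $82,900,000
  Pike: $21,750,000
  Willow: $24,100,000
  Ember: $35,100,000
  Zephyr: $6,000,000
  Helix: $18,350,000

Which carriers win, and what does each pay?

Bids ranked high→low: 82,900,000 (Cinder), 71,100,000 (Stratus), 35,100,000 (Ember), 24,100,000 (Willow), 21,750,000 (Pike), …
The 3 highest are Cinder, Stratus, Ember.
Each winner pays its own bid: Cinder $82,900,000, Stratus $71,100,000, Ember $35,100,000.

Cinder $82,900,000, Stratus $71,100,000, Ember $35,100,000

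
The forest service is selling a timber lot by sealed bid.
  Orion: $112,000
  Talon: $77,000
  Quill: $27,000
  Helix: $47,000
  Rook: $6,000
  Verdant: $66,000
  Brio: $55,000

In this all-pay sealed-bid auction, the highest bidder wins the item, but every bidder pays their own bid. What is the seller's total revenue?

Rule: the highest bidder wins the item, but every bidder pays their own bid.
Sorting bids: 112,000 (Orion) > 77,000 (Talon) > 66,000 (Verdant) > 55,000 (Brio) > 47,000 (Helix) > 27,000 (Quill) > …
Orion wins with the top bid; all bids are sunk regardless.
Every bidder forfeits their bid regardless of winning.
Revenue = 112,000 + 77,000 + 27,000 + 47,000 + 6,000 + 66,000 + 55,000 = $390,000.

Total revenue: $390,000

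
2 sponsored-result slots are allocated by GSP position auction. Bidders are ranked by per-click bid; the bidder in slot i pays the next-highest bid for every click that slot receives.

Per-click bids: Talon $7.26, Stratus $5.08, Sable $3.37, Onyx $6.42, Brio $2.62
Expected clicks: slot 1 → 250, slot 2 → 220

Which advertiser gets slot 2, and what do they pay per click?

Ranked by bid: $7.26 (Talon) > $6.42 (Onyx) > $5.08 (Stratus) > …
Slot 2 goes to the second-ranked bidder, Onyx, who pays the next bid down: $5.08/click.

Onyx; $5.08 per click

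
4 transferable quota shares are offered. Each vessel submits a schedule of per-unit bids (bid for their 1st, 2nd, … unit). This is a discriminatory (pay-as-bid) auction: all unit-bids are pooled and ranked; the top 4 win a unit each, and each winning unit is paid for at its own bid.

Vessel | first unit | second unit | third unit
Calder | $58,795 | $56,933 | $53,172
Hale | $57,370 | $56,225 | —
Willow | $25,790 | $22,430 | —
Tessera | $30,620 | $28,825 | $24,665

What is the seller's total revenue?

Total revenue: $229,323

Merging the schedules and taking the best 4: 58,795 (Calder-1), 57,370 (Hale-1), 56,933 (Calder-2), 56,225 (Hale-2)
Next rejected bid: $53,172 (not a price — pay-as-bid).
Each winning unit pays its own bid.
Revenue = 58,795 + 57,370 + 56,933 + 56,225 = $229,323.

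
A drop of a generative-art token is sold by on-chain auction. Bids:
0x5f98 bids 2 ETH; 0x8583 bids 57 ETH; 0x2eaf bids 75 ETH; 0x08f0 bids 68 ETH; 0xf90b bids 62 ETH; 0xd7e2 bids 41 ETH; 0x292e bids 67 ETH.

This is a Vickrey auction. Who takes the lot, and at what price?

0x2eaf pays 68 ETH

Bids ranked: 75 (0x2eaf) > 68 (0x08f0) > 67 (0x292e) > 62 (0xf90b) > 57 (0x8583) > 41 (0xd7e2) > …
Second-price: 0x2eaf pays 0x08f0's bid of 68 ETH.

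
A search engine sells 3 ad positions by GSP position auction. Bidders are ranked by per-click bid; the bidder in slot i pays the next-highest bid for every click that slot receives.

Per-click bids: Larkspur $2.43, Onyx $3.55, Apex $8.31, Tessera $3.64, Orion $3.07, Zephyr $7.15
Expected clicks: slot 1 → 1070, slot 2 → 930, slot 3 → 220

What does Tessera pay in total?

Tessera pays $781.00

Ranked by bid: $8.31 (Apex) > $7.15 (Zephyr) > $3.64 (Tessera) > $3.55 (Onyx) > …
Tessera holds slot 3 → pays next bid $3.55 × 220 clicks = $781.00.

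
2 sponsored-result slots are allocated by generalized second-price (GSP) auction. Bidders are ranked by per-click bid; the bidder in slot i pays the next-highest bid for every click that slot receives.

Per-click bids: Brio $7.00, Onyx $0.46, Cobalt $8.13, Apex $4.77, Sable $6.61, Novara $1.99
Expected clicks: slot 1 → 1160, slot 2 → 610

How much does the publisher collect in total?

Ranked by bid: $8.13 (Cobalt) > $7.00 (Brio) > $6.61 (Sable) > …
Slot 1: Cobalt pays $7.00 × 1160 = $8120.00
Slot 2: Brio pays $6.61 × 610 = $4032.10
Total = $12152.10

Total revenue: $12152.10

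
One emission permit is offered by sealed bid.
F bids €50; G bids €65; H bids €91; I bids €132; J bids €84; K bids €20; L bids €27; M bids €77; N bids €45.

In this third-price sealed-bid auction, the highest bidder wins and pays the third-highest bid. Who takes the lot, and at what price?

I pays €84

Rule: the highest bidder wins and pays the third-highest bid.
Bids ranked: 132 (I) > 91 (H) > 84 (J) > 77 (M) > 65 (G) > 50 (F) > …
I is highest; pays the third-highest bid, €84.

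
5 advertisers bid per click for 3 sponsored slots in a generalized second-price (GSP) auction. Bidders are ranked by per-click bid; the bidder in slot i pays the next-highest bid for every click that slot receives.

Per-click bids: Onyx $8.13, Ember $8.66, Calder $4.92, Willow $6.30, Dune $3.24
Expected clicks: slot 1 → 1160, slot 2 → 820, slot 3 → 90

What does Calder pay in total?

Calder pays $0.00

Sorting advertisers: $8.66 (Ember) > $8.13 (Onyx) > $6.30 (Willow) > $4.92 (Calder) > …
Calder ranks below slot 3 → no slot, pays nothing.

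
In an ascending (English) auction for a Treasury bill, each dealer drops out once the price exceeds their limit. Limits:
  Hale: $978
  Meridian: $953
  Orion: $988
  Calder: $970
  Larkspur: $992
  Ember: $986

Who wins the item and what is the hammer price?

Larkspur wins at $988

Rule: the price rises until one bidder remains; the winner pays the price at which the last rival dropped out.
Sorting limits: 992 (Larkspur) > 988 (Orion) > 986 (Ember) > 978 (Hale) > 970 (Calder) > 953 (Meridian)
Bidding ends when Orion exits at $988; Larkspur takes it.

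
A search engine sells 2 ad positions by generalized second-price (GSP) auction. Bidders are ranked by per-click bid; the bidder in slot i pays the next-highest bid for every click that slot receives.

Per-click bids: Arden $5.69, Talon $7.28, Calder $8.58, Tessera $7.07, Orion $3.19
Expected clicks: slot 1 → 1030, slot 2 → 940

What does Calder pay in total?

Sorting advertisers: $8.58 (Calder) > $7.28 (Talon) > $7.07 (Tessera) > …
Calder holds slot 1 → pays next bid $7.28 × 1030 clicks = $7498.40.

Calder pays $7498.40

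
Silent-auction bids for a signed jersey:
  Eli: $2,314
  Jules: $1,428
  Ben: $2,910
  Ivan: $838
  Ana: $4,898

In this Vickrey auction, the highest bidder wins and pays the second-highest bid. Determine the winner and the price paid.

Bids in order: 4,898 (Ana) > 2,910 (Ben) > 2,314 (Eli) > 1,428 (Jules) > 838 (Ivan)
Second-price: Ana pays Ben's bid of $2,910.

Ana pays $2,910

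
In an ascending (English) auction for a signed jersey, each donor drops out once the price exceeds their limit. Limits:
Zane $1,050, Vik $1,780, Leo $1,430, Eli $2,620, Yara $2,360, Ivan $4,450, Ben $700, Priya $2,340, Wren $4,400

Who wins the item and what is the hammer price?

Limits ranked: 4,450 (Ivan) > 4,400 (Wren) > 2,620 (Eli) > 2,360 (Yara) > 2,340 (Priya) > 1,780 (Vik) > …
Once the price passes $4,400, only Ivan is left; the hammer falls at Wren's limit of $4,400.

Ivan wins at $4,400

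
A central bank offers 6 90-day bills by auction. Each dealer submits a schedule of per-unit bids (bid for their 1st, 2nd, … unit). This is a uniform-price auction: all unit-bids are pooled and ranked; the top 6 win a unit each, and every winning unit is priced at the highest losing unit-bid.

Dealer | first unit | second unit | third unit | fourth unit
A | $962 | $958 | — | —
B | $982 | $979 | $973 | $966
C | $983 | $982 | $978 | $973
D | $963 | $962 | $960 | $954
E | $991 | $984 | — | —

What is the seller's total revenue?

Merging the schedules and taking the best 6: 991 (E-1), 984 (E-2), 983 (C-1), 982 (B-1), 982 (C-2), 979 (B-2)
Highest rejected unit-bid = $978.
Allocation: B 2, C 2, E 2. Every unit priced at $978.
Revenue = 6 × 978 = $5,868.

Total revenue: $5,868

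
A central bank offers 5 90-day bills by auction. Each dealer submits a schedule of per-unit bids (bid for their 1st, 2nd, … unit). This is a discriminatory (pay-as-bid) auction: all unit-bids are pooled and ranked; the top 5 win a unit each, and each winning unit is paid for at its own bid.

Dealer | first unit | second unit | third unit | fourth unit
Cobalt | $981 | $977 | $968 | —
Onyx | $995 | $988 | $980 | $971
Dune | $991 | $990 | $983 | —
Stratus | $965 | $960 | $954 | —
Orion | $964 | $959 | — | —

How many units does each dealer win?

Merging the schedules and taking the best 5: 995 (Onyx-1), 991 (Dune-1), 990 (Dune-2), 988 (Onyx-2), 983 (Dune-3)
Next rejected bid: $981 (not a price — pay-as-bid).
Allocation: Dune 3, Onyx 2.

Dune 3, Onyx 2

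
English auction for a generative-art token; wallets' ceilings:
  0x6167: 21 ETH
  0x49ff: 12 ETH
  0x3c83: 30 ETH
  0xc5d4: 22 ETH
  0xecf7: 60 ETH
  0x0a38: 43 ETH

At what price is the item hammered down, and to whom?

Sorting limits: 60 (0xecf7) > 43 (0x0a38) > 30 (0x3c83) > 22 (0xc5d4) > 21 (0x6167) > 12 (0x49ff)
0x0a38 is the last rival to drop out, at 43 ETH; 0xecf7 remains and wins at that price.

0xecf7 wins at 43 ETH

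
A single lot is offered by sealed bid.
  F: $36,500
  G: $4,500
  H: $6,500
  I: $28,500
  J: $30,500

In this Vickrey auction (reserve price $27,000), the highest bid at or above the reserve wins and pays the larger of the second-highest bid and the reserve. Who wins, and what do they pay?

F pays $30,500

Bids ranked: 36,500 (F) > 30,500 (J) > 28,500 (I) > 6,500 (H) > 4,500 (G)
F has the top bid at or above the reserve ($36,500).
Second-highest bid $30,500 exceeds the reserve $27,000 → payment $30,500.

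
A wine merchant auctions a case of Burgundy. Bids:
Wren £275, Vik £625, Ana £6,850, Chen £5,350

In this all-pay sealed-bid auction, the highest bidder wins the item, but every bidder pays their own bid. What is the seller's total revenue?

Total revenue: £13,100

Rule: the highest bidder wins the item, but every bidder pays their own bid.
Sorting bids: 6,850 (Ana) > 5,350 (Chen) > 625 (Vik) > 275 (Wren)
Ana wins with the top bid; all bids are sunk regardless.
Every bidder forfeits their bid regardless of winning.
Revenue = 275 + 625 + 6,850 + 5,350 = £13,100.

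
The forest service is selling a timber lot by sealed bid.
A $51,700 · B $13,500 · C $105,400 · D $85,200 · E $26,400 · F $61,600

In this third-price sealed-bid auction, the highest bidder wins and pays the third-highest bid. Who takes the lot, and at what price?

C pays $61,600

Third-price sealed-bid auction: the highest bidder wins and pays the third-highest bid.
Sorting bids: 105,400 (C) > 85,200 (D) > 61,600 (F) > 51,700 (A) > 26,400 (E) > 13,500 (B)
C is highest; pays the third-highest bid, $61,600.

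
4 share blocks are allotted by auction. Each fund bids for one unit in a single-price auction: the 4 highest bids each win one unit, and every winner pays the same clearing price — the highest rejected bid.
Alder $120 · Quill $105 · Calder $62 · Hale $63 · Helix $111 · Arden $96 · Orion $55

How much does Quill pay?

Sorting: 120 (Alder), 111 (Helix), 105 (Quill), 96 (Arden), 63 (Hale), 62 (Calder), …
Top 4: Alder, Helix, Quill, Arden.
First losing bid is Hale's $63, which sets the uniform price.
Quill wins → pays $63.

Quill pays $63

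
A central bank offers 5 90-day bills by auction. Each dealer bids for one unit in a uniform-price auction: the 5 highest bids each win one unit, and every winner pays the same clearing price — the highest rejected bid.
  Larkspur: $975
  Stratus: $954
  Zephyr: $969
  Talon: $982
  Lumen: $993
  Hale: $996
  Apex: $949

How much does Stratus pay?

Sorting: 996 (Hale), 993 (Lumen), 982 (Talon), 975 (Larkspur), 969 (Zephyr), 954 (Stratus), 949 (Apex)
Top 5: Hale, Lumen, Talon, Larkspur, Zephyr.
Highest unsuccessful bid: $954 → clearing price.
Stratus does not win → pays $0.

Stratus pays $0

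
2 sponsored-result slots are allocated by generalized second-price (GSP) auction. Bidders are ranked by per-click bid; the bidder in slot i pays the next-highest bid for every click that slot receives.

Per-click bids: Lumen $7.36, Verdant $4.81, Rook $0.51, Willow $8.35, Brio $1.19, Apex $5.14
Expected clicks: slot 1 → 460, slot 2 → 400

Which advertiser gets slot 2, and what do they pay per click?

Per-click bids in order: $8.35 (Willow) > $7.36 (Lumen) > $5.14 (Apex) > …
Slot 2 goes to the second-ranked bidder, Lumen, who pays the next bid down: $5.14/click.

Lumen; $5.14 per click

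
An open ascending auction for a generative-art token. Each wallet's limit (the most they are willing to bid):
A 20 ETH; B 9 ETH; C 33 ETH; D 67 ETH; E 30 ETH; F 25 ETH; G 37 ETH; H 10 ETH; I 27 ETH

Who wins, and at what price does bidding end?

Open ascending-bid auction: the price rises until one bidder remains; the winner pays the price at which the last rival dropped out.
Limits in order: 67 (D) > 37 (G) > 33 (C) > 30 (E) > 27 (I) > 25 (F) > …
Once the price passes 37 ETH, only D is left; the hammer falls at G's limit of 37 ETH.

D wins at 37 ETH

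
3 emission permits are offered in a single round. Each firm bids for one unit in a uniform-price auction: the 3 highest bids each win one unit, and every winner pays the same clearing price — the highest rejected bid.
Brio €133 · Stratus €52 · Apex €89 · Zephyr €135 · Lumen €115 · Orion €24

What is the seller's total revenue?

Total revenue: €267

Ordering the bids: 135 (Zephyr), 133 (Brio), 115 (Lumen), 89 (Apex), 52 (Stratus), …
Winners (3 units): Zephyr, Brio, Lumen.
Highest unsuccessful bid: €89 → clearing price.
Total revenue = 3 × €89 = €267.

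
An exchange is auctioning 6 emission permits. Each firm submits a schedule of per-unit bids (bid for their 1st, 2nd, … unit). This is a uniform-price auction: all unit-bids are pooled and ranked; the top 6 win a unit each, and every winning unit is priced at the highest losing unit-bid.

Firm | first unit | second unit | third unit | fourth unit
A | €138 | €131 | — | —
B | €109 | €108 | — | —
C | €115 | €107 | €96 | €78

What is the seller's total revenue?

All unit-bids, highest first — top 6: 138 (A-1), 131 (A-2), 115 (C-1), 109 (B-1), 108 (B-2), 107 (C-2)
Highest rejected unit-bid = €96.
Allocation: A 2, B 2, C 2. Every unit priced at €96.
Revenue = 6 × 96 = €576.

Total revenue: €576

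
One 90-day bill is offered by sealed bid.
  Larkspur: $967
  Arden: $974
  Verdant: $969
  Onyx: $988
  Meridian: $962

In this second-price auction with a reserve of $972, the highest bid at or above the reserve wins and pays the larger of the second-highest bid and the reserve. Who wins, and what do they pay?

Second-price auction with a reserve of $972: the highest bid at or above the reserve wins and pays the larger of the second-highest bid and the reserve.
Sorting bids: 988 (Onyx) > 974 (Arden) > 969 (Verdant) > 967 (Larkspur) > 962 (Meridian)
Highest eligible bid: Onyx at $988.
max(second-highest $974, reserve $972) = $974; the reserve does not bind.

Onyx pays $974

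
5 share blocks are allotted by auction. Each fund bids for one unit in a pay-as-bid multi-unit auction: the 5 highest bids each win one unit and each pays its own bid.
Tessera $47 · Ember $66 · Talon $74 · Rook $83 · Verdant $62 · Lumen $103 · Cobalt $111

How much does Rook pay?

Bids ranked high→low: 111 (Cobalt), 103 (Lumen), 83 (Rook), 74 (Talon), 66 (Ember), 62 (Verdant), 47 (Tessera)
Winners (5 units): Cobalt, Lumen, Rook, Talon, Ember.
Rook wins → own bid $83.

Rook pays $83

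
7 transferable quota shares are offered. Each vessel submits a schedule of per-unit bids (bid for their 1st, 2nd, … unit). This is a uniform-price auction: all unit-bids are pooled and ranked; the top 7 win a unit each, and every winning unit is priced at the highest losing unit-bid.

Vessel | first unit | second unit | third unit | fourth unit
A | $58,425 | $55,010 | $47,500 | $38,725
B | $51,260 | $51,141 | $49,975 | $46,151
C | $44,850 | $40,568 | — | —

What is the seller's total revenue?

Pooled unit-bids ranked (top 7): 58,425 (A-1), 55,010 (A-2), 51,260 (B-1), 51,141 (B-2), 49,975 (B-3), 47,500 (A-3), 46,151 (B-4)
First bid not allocated: $44,850.
Allocation: A 3, B 4. Every unit priced at $44,850.
Revenue = 7 × 44,850 = $313,950.

Total revenue: $313,950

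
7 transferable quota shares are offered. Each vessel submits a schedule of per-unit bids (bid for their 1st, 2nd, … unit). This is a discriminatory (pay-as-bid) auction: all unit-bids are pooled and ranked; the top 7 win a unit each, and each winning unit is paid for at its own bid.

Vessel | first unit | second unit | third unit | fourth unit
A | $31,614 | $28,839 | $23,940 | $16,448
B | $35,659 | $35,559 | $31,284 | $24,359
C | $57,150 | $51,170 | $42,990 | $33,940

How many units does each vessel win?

A 1, B 2, C 4

All unit-bids, highest first — top 7: 57,150 (C-1), 51,170 (C-2), 42,990 (C-3), 35,659 (B-1), 35,559 (B-2), 33,940 (C-4), 31,614 (A-1)
Next rejected bid: $31,284 (not a price — pay-as-bid).
Allocation: A 1, B 2, C 4.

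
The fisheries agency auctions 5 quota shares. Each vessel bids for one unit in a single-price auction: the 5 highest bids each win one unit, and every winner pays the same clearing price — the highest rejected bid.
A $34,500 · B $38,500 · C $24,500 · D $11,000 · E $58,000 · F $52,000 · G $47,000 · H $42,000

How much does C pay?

C pays $0

Bids ranked high→low: 58,000 (E), 52,000 (F), 47,000 (G), 42,000 (H), 38,500 (B), 34,500 (A), 24,500 (C), …
Top 5: E, F, G, H, B.
Highest unsuccessful bid: $34,500 → clearing price.
C does not win → pays $0.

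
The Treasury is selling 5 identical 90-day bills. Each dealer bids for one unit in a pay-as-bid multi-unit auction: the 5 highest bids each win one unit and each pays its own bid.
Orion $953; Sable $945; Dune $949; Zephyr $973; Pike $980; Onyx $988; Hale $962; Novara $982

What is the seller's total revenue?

Ordering the bids: 988 (Onyx), 982 (Novara), 980 (Pike), 973 (Zephyr), 962 (Hale), 953 (Orion), 949 (Dune), …
The 5 highest are Onyx, Novara, Pike, Zephyr, Hale.
Total revenue = 988 + 982 + 980 + 973 + 962 = $4,885.

Total revenue: $4,885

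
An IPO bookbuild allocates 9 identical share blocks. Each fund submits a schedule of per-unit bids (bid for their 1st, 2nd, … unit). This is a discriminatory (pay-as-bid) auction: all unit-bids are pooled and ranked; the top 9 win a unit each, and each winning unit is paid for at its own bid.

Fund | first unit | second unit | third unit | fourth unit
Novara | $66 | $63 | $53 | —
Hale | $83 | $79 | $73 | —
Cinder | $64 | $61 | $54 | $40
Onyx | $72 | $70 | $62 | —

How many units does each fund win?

All unit-bids, highest first — top 9: 83 (Hale-1), 79 (Hale-2), 73 (Hale-3), 72 (Onyx-1), 70 (Onyx-2), 66 (Novara-1), 64 (Cinder-1), 63 (Novara-2), 62 (Onyx-3)
Next rejected bid: $61 (not a price — pay-as-bid).
Allocation: Cinder 1, Hale 3, Novara 2, Onyx 3.

Cinder 1, Hale 3, Novara 2, Onyx 3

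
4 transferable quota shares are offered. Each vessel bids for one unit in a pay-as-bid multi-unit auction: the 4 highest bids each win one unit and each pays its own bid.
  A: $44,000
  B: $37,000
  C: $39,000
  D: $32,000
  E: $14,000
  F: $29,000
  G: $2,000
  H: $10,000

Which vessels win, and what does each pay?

Ordering the bids: 44,000 (A), 39,000 (C), 37,000 (B), 32,000 (D), 29,000 (F), 14,000 (E), …
The 4 highest are A, C, B, D.
Each winner pays its own bid: A $44,000, C $39,000, B $37,000, D $32,000.

A $44,000, C $39,000, B $37,000, D $32,000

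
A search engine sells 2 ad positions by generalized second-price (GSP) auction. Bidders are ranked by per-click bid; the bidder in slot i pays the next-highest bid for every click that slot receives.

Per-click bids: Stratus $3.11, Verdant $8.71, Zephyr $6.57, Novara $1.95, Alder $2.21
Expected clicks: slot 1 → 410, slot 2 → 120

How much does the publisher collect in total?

Total revenue: $3066.90

Per-click bids in order: $8.71 (Verdant) > $6.57 (Zephyr) > $3.11 (Stratus) > …
Slot 1: Verdant pays $6.57 × 410 = $2693.70
Slot 2: Zephyr pays $3.11 × 120 = $373.20
Total = $3066.90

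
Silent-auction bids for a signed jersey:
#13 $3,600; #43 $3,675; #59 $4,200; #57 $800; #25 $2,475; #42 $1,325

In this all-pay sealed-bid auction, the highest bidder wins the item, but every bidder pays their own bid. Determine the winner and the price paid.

Bids in order: 4,200 (#59) > 3,675 (#43) > 3,600 (#13) > 2,475 (#25) > 1,325 (#42) > 800 (#57)
#59 is highest and takes the item; every bidder forfeits their bid.

#59 pays $4,200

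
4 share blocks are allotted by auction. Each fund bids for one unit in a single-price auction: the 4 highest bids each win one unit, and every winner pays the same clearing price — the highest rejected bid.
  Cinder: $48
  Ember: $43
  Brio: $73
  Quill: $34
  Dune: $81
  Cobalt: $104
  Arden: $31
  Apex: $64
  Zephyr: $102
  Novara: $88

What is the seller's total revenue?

Bids ranked high→low: 104 (Cobalt), 102 (Zephyr), 88 (Novara), 81 (Dune), 73 (Brio), 64 (Apex), …
Winners (4 units): Cobalt, Zephyr, Novara, Dune.
First losing bid is Brio's $73, which sets the uniform price.
Total revenue = 4 × $73 = $292.

Total revenue: $292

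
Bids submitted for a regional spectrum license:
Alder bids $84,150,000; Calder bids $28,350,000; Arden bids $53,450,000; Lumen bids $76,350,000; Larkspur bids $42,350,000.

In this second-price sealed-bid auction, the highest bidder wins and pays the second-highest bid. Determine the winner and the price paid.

Alder pays $76,350,000

Bids ranked: 84,150,000 (Alder) > 76,350,000 (Lumen) > 53,450,000 (Arden) > 42,350,000 (Larkspur) > 28,350,000 (Calder)
Alder wins with the highest bid; price is set by the runner-up at $76,350,000.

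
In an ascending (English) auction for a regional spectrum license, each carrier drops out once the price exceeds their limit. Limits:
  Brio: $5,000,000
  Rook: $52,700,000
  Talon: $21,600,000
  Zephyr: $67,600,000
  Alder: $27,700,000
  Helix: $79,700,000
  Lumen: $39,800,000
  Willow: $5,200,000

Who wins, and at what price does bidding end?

Helix wins at $67,600,000

Rule: the price rises until one bidder remains; the winner pays the price at which the last rival dropped out.
Limits in order: 79,700,000 (Helix) > 67,600,000 (Zephyr) > 52,700,000 (Rook) > 39,800,000 (Lumen) > 27,700,000 (Alder) > 21,600,000 (Talon) > …
Zephyr is the last rival to drop out, at $67,600,000; Helix remains and wins at that price.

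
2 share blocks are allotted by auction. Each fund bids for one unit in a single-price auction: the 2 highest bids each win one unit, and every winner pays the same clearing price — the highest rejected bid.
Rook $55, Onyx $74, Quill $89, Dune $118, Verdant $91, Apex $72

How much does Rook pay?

Rook pays $0

Sorting: 118 (Dune), 91 (Verdant), 89 (Quill), 74 (Onyx), …
Top 2: Dune, Verdant.
Clearing price = highest rejected bid = $89.
Rook does not win → pays $0.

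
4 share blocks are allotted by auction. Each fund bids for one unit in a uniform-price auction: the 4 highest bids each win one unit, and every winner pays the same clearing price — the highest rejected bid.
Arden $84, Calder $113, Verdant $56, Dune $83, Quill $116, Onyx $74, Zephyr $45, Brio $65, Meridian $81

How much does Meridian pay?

Meridian pays $0

Sorting: 116 (Quill), 113 (Calder), 84 (Arden), 83 (Dune), 81 (Meridian), 74 (Onyx), …
Top 4: Quill, Calder, Arden, Dune.
Clearing price = highest rejected bid = $81.
Meridian does not win → pays $0.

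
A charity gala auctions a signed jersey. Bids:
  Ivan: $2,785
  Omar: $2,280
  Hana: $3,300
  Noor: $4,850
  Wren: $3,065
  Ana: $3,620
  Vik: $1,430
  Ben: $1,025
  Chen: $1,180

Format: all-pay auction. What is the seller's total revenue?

Total revenue: $23,535

All-pay auction: the highest bidder wins the item, but every bidder pays their own bid.
Bids ranked: 4,850 (Noor) > 3,620 (Ana) > 3,300 (Hana) > 3,065 (Wren) > 2,785 (Ivan) > 2,280 (Omar) > …
Noor wins with the top bid; all bids are sunk regardless.
Every bidder forfeits their bid regardless of winning.
Revenue = 2,785 + 2,280 + 3,300 + 4,850 + 3,065 + 3,620 + 1,430 + 1,025 + 1,180 = $23,535.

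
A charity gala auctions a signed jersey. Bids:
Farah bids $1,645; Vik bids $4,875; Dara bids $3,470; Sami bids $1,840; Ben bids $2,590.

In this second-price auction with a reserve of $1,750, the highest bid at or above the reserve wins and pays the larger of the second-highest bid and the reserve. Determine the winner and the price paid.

Vik pays $3,470

Sorting bids: 4,875 (Vik) > 3,470 (Dara) > 2,590 (Ben) > 1,840 (Sami) > 1,645 (Farah)
Highest eligible bid: Vik at $4,875.
Second-highest bid $3,470 exceeds the reserve $1,750 → payment $3,470.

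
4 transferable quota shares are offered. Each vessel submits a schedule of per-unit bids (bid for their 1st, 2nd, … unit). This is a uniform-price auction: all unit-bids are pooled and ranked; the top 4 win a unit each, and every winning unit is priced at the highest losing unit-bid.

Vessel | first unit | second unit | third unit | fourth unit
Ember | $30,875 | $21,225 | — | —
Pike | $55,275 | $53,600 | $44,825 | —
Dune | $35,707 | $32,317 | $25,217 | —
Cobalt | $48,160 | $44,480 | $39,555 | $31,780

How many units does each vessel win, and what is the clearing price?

All unit-bids, highest first — top 4: 55,275 (Pike-1), 53,600 (Pike-2), 48,160 (Cobalt-1), 44,825 (Pike-3)
Highest rejected unit-bid = $44,480.
Allocation: Cobalt 1, Pike 3.

Cobalt 1, Pike 3; clearing price $44,480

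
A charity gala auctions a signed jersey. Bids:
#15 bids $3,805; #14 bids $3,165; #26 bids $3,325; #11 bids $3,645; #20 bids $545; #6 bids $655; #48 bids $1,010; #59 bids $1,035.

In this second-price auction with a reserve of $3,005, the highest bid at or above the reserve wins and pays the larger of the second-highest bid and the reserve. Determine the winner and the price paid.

#15 pays $3,645

Sorting bids: 3,805 (#15) > 3,645 (#11) > 3,325 (#26) > 3,165 (#14) > 1,035 (#59) > 1,010 (#48) > …
#15 has the top bid at or above the reserve ($3,805).
Second-highest bid $3,645 exceeds the reserve $3,005 → payment $3,645.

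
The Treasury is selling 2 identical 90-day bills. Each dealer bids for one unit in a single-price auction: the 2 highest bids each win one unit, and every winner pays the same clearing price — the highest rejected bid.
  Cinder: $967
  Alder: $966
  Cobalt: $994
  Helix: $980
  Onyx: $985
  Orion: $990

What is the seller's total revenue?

Bids ranked high→low: 994 (Cobalt), 990 (Orion), 985 (Onyx), 980 (Helix), …
The 2 highest are Cobalt, Orion.
Clearing price = highest rejected bid = $985.
Total revenue = 2 × $985 = $1,970.

Total revenue: $1,970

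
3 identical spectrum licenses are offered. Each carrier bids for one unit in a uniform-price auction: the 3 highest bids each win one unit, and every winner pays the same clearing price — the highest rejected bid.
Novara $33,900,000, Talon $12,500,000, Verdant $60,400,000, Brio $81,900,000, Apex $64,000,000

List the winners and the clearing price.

Sorting: 81,900,000 (Brio), 64,000,000 (Apex), 60,400,000 (Verdant), 33,900,000 (Novara), 12,500,000 (Talon)
Winners (3 units): Brio, Apex, Verdant.
Clearing price = highest rejected bid = $33,900,000.

Brio, Apex, Verdant; each pays $33,900,000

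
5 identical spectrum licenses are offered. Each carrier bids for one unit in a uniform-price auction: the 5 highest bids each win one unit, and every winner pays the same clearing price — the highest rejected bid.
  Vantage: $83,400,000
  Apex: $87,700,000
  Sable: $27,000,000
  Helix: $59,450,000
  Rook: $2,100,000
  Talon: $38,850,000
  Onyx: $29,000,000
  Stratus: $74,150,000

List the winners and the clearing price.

Apex, Vantage, Stratus, Helix, Talon; each pays $29,000,000

Sorting: 87,700,000 (Apex), 83,400,000 (Vantage), 74,150,000 (Stratus), 59,450,000 (Helix), 38,850,000 (Talon), 29,000,000 (Onyx), 27,000,000 (Sable), …
The 5 highest are Apex, Vantage, Stratus, Helix, Talon.
Highest unsuccessful bid: $29,000,000 → clearing price.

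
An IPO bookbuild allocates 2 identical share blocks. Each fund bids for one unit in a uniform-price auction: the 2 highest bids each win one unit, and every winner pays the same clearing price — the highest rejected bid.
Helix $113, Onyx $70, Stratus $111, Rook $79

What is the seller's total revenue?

Total revenue: $158

Bids ranked high→low: 113 (Helix), 111 (Stratus), 79 (Rook), 70 (Onyx)
The 2 highest are Helix, Stratus.
Clearing price = highest rejected bid = $79.
Total revenue = 2 × $79 = $158.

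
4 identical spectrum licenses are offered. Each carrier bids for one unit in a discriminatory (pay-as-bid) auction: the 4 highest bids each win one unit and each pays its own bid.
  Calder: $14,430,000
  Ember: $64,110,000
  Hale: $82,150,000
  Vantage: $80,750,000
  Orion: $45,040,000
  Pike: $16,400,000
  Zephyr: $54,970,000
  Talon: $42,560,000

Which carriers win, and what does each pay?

Hale $82,150,000, Vantage $80,750,000, Ember $64,110,000, Zephyr $54,970,000

Bids ranked high→low: 82,150,000 (Hale), 80,750,000 (Vantage), 64,110,000 (Ember), 54,970,000 (Zephyr), 45,040,000 (Orion), 42,560,000 (Talon), …
The 4 highest are Hale, Vantage, Ember, Zephyr.
Each winner pays its own bid: Hale $82,150,000, Vantage $80,750,000, Ember $64,110,000, Zephyr $54,970,000.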